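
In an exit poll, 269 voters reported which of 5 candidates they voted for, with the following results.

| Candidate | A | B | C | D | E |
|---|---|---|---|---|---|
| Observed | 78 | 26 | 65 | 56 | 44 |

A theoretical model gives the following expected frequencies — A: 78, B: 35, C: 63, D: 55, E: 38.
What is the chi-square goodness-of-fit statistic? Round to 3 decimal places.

A: (78 − 78)²/78 = 0/78 = 0.0000
B: (26 − 35)²/35 = 81/35 = 2.3143
C: (65 − 63)²/63 = 4/63 = 0.0635
D: (56 − 55)²/55 = 1/55 = 0.0182
E: (44 − 38)²/38 = 36/38 = 0.9474
Sum = 3.343

3.343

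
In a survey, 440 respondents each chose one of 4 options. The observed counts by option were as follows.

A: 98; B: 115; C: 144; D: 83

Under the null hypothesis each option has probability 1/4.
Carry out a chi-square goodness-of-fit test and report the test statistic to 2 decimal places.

18.67

Expected count for each of the 4 categories: 440/4 = 110.
cat         O        E   (O−E)²/E
A          98      110      1.309
B         115      110      0.227
C         144      110     10.509
D          83      110      6.627
Sum = 18.67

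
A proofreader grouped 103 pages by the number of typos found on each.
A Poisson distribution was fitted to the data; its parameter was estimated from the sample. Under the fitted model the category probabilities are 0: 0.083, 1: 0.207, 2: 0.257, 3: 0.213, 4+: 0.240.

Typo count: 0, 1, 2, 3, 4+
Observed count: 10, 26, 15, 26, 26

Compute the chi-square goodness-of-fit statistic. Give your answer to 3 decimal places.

Expected counts E_i = n·p_i: 103×0.083 = 8.549, 103×0.207 = 21.321, 103×0.257 = 26.471, 103×0.213 = 21.939, 103×0.240 = 24.72.
χ² = (10−8.549)²/8.549 + (26−21.321)²/21.321 + (15−26.471)²/26.471 + (26−21.939)²/21.939 + (26−24.72)²/24.72
   = 0.2463 + 1.0268 + 4.9709 + 0.7517 + 0.0663
Sum = 7.062

7.062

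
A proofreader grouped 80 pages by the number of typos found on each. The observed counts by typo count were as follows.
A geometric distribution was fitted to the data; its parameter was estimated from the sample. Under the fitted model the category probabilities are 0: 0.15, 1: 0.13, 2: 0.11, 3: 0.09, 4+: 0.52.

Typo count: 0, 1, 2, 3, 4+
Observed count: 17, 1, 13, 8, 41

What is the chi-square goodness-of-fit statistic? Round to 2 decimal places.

12.68

Expected counts E_i = n·p_i: 80×0.15 = 12, 80×0.13 = 10.4, 80×0.11 = 8.8, 80×0.09 = 7.2, 80×0.52 = 41.6.
0: (17 − 12)²/12 = 25/12 = 2.083
1: (1 − 10.4)²/10.4 = 88.36/10.4 = 8.496
2: (13 − 8.8)²/8.8 = 17.64/8.8 = 2.005
3: (8 − 7.2)²/7.2 = 0.64/7.2 = 0.089
4+: (41 − 41.6)²/41.6 = 0.36/41.6 = 0.009
Sum = 12.68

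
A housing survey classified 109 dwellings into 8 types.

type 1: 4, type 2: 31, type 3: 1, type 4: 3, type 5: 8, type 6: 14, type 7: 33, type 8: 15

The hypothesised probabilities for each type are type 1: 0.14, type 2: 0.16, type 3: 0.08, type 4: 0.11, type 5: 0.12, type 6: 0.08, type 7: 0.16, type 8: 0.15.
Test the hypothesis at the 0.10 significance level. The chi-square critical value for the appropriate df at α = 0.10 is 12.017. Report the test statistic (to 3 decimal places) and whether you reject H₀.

Expected counts E_i = n·p_i: 109×0.14 = 15.26, 109×0.16 = 17.44, 109×0.08 = 8.72, 109×0.11 = 11.99, 109×0.12 = 13.08, 109×0.08 = 8.72, 109×0.16 = 17.44, 109×0.15 = 16.35.
cat         O        E   (O−E)²/E
type 1      4    15.26     8.3085
type 2     31    17.44    10.5432
type 3      1     8.72     6.8347
type 4      3    11.99     6.7406
type 5      8    13.08     1.9730
type 6     14     8.72     3.1971
type 7     33    17.44    13.8827
type 8     15    16.35     0.1115
Sum = 51.591
df = 7. Since 51.591 > 12.017, we reject H₀.

51.591; reject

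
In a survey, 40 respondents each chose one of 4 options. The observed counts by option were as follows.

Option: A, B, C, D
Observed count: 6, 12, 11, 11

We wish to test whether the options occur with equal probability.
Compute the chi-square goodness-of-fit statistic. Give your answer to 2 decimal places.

2.20

Expected count for each of the 4 categories: 40/4 = 10.
χ² = (6−10)²/10 + (12−10)²/10 + (11−10)²/10 + (11−10)²/10
   = 1.600 + 0.400 + 0.100 + 0.100
Sum = 2.20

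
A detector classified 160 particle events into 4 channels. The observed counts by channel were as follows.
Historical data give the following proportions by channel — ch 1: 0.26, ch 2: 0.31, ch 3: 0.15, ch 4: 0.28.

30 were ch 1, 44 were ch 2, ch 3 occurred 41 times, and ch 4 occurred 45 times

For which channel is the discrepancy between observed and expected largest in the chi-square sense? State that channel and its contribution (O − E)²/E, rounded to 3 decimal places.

Expected counts E_i = n·p_i: 160×0.26 = 41.6, 160×0.31 = 49.6, 160×0.15 = 24, 160×0.28 = 44.8.
ch 1: (30 − 41.6)²/41.6 = 134.56/41.6 = 3.2346
ch 2: (44 − 49.6)²/49.6 = 31.36/49.6 = 0.6323
ch 3: (41 − 24)²/24 = 289/24 = 12.0417
ch 4: (45 − 44.8)²/44.8 = 0.04/44.8 = 0.0009
The largest term is for ch 3: 12.042.

ch 3, 12.042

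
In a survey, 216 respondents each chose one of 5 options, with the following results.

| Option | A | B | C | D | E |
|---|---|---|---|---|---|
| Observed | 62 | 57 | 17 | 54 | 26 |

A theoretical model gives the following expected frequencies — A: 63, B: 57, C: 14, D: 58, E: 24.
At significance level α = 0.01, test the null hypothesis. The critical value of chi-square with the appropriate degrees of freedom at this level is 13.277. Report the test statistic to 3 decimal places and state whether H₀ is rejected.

1.101; do not reject

χ² = (62−63)²/63 + (57−57)²/57 + (17−14)²/14 + (54−58)²/58 + (26−24)²/24
   = 0.0159 + 0.0000 + 0.6429 + 0.2759 + 0.1667
Sum = 1.101
df = 4. Since 1.101 < 13.277, we do not reject H₀.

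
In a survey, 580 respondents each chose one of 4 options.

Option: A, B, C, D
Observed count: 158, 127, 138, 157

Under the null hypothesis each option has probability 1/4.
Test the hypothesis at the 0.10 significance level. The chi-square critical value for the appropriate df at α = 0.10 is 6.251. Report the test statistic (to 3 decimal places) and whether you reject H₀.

Under H₀ each category has probability 1/4, so each expected count is 580/4 = 145.
cat         O        E   (O−E)²/E
A         158      145     1.1655
B         127      145     2.2345
C         138      145     0.3379
D         157      145     0.9931
Sum = 4.731
df = 3. Since 4.731 < 6.251, we do not reject H₀.

4.731; do not reject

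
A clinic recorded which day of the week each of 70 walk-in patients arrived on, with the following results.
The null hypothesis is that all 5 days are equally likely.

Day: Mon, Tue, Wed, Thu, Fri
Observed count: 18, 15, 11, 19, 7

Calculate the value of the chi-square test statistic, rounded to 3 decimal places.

Expected count for each of the 5 categories: 70/5 = 14.
cat         O        E   (O−E)²/E
Mon        18       14     1.1429
Tue        15       14     0.0714
Wed        11       14     0.6429
Thu        19       14     1.7857
Fri         7       14     3.5000
Sum = 7.143

7.143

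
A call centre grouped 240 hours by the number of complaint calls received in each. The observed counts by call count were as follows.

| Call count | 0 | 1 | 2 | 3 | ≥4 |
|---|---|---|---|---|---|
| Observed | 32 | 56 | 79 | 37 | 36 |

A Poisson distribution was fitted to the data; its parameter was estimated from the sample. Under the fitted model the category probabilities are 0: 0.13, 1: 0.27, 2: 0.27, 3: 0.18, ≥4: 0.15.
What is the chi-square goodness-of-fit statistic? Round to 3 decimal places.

Expected counts E_i = n·p_i: 240×0.13 = 31.2, 240×0.27 = 64.8, 240×0.27 = 64.8, 240×0.18 = 43.2, 240×0.15 = 36.
0: (32 − 31.2)²/31.2 = 0.64/31.2 = 0.0205
1: (56 − 64.8)²/64.8 = 77.44/64.8 = 1.1951
2: (79 − 64.8)²/64.8 = 201.64/64.8 = 3.1117
3: (37 − 43.2)²/43.2 = 38.44/43.2 = 0.8898
≥4: (36 − 36)²/36 = 0/36 = 0.0000
Sum = 5.217

5.217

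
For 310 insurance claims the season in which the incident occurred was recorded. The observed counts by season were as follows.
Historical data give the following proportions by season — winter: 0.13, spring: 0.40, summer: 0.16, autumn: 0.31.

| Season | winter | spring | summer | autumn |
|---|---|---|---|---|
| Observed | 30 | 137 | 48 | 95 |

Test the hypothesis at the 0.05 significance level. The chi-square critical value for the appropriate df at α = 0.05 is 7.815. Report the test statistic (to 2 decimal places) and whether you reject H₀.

Expected counts E_i = n·p_i: 310×0.13 = 40.3, 310×0.40 = 124, 310×0.16 = 49.6, 310×0.31 = 96.1.
χ² = (30−40.3)²/40.3 + (137−124)²/124 + (48−49.6)²/49.6 + (95−96.1)²/96.1
   = 2.633 + 1.363 + 0.052 + 0.013
Sum = 4.06
df = 3. Since 4.06 < 7.815, we do not reject H₀.

4.06; do not reject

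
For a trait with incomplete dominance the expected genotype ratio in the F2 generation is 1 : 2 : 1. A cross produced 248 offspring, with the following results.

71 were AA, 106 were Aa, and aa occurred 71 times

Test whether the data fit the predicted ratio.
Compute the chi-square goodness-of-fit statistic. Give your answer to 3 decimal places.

5.226

Ratio total = 4. Expected counts: 248×1/4 = 62, 248×2/4 = 124, 248×1/4 = 62.
χ² = (71−62)²/62 + (106−124)²/124 + (71−62)²/62
   = 1.3065 + 2.6129 + 1.3065
Sum = 5.226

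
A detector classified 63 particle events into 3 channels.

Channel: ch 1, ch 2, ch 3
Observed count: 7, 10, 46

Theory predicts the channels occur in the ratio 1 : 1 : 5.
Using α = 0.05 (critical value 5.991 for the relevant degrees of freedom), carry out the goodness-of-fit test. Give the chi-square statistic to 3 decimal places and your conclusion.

0.578; do not reject

Ratio total = 7. Expected counts: 63×1/7 = 9, 63×1/7 = 9, 63×5/7 = 45.
ch 1: (7 − 9)²/9 = 4/9 = 0.4444
ch 2: (10 − 9)²/9 = 1/9 = 0.1111
ch 3: (46 − 45)²/45 = 1/45 = 0.0222
Sum = 0.578
df = 2. Since 0.578 < 5.991, we do not reject H₀.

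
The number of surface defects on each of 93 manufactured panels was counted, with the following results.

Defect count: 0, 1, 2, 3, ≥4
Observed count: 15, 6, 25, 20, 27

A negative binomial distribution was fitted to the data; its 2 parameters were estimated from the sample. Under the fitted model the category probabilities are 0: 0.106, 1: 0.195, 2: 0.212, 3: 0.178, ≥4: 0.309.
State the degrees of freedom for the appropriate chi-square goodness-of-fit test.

2

There are k = 5 categories and 2 parameters estimated from the data, so df = 5 − 1 − 2 = 2.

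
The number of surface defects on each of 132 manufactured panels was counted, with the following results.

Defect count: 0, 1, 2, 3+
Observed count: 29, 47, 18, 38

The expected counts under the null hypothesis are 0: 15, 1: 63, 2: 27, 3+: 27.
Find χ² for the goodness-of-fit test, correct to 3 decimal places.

χ² = (29−15)²/15 + (47−63)²/63 + (18−27)²/27 + (38−27)²/27
   = 13.0667 + 4.0635 + 3.0000 + 4.4815
Sum = 24.612

24.612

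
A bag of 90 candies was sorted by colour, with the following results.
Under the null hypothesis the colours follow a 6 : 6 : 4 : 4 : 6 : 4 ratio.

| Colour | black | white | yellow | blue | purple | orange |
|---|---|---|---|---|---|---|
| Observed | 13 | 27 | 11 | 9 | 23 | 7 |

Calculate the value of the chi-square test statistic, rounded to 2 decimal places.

Ratio total = 30. Expected counts: 90×6/30 = 18, 90×6/30 = 18, 90×4/30 = 12, 90×4/30 = 12, 90×6/30 = 18, 90×4/30 = 12.
black: (13 − 18)²/18 = 25/18 = 1.389
white: (27 − 18)²/18 = 81/18 = 4.500
yellow: (11 − 12)²/12 = 1/12 = 0.083
blue: (9 − 12)²/12 = 9/12 = 0.750
purple: (23 − 18)²/18 = 25/18 = 1.389
orange: (7 − 12)²/12 = 25/12 = 2.083
Sum = 10.19

10.19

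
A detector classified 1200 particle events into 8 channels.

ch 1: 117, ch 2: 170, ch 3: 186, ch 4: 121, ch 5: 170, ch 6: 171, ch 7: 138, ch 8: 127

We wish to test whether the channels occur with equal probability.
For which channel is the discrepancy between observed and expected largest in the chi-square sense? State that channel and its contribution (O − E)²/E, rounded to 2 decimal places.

ch 3, 8.64

Under H₀ each category has probability 1/8, so each expected count is 1200/8 = 150.
ch 1: (117 − 150)²/150 = 1089/150 = 7.260
ch 2: (170 − 150)²/150 = 400/150 = 2.667
ch 3: (186 − 150)²/150 = 1296/150 = 8.640
ch 4: (121 − 150)²/150 = 841/150 = 5.607
ch 5: (170 − 150)²/150 = 400/150 = 2.667
ch 6: (171 − 150)²/150 = 441/150 = 2.940
ch 7: (138 − 150)²/150 = 144/150 = 0.960
ch 8: (127 − 150)²/150 = 529/150 = 3.527
The largest term is for ch 3: 8.64.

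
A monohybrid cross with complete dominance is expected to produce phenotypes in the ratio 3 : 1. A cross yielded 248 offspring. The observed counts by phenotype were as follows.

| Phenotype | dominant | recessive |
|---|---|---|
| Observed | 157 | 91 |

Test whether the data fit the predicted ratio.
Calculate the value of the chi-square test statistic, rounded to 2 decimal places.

18.09

Ratio total = 4. Expected counts: 248×3/4 = 186, 248×1/4 = 62.
χ² = (157−186)²/186 + (91−62)²/62
   = 4.522 + 13.565
Sum = 18.09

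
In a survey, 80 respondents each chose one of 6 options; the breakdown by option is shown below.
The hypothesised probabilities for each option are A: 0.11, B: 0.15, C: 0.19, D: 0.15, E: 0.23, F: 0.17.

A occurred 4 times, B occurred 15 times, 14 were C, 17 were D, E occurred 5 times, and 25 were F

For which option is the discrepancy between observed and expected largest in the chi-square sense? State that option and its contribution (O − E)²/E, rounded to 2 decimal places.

E, 9.76

Expected counts E_i = n·p_i: 80×0.11 = 8.8, 80×0.15 = 12, 80×0.19 = 15.2, 80×0.15 = 12, 80×0.23 = 18.4, 80×0.17 = 13.6.
cat         O        E   (O−E)²/E
A           4      8.8      2.618
B          15       12      0.750
C          14     15.2      0.095
D          17       12      2.083
E           5     18.4      9.759
F          25     13.6      9.556
The largest term is for E: 9.76.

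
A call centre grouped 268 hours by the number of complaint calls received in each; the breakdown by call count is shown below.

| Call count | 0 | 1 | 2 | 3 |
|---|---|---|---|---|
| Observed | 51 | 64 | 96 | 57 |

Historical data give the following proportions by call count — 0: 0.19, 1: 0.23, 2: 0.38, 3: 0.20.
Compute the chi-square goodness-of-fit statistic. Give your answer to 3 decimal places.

Expected counts E_i = n·p_i: 268×0.19 = 50.92, 268×0.23 = 61.64, 268×0.38 = 101.84, 268×0.20 = 53.6.
χ² = (51−50.92)²/50.92 + (64−61.64)²/61.64 + (96−101.84)²/101.84 + (57−53.6)²/53.6
   = 0.0001 + 0.0904 + 0.3349 + 0.2157
Sum = 0.641

0.641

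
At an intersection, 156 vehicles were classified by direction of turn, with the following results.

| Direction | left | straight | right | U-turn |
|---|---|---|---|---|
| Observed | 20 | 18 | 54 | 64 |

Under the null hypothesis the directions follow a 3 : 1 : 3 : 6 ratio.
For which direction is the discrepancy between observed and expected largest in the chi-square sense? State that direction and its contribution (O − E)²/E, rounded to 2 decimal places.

right, 9.00

Ratio total = 13. Expected counts: 156×3/13 = 36, 156×1/13 = 12, 156×3/13 = 36, 156×6/13 = 72.
cat           O        E   (O−E)²/E
left         20       36      7.111
straight     18       12      3.000
right        54       36      9.000
U-turn       64       72      0.889
The largest term is for right: 9.00.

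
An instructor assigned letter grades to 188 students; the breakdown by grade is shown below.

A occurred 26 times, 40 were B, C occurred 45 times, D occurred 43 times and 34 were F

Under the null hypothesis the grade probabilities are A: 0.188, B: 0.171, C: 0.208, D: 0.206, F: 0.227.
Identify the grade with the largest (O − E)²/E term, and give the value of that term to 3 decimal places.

A, 2.470

Expected counts E_i = n·p_i: 188×0.188 = 35.344, 188×0.171 = 32.148, 188×0.208 = 39.104, 188×0.206 = 38.728, 188×0.227 = 42.676.
χ² = (26−35.344)²/35.344 + (40−32.148)²/32.148 + (45−39.104)²/39.104 + (43−38.728)²/38.728 + (34−42.676)²/42.676
   = 2.4703 + 1.9178 + 0.8890 + 0.4712 + 1.7638
The largest term is for A: 2.470.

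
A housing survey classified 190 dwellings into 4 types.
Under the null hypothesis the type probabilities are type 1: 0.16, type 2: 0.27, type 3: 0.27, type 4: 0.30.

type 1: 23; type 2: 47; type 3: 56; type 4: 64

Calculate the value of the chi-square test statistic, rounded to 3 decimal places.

Expected counts E_i = n·p_i: 190×0.16 = 30.4, 190×0.27 = 51.3, 190×0.27 = 51.3, 190×0.30 = 57.
cat         O        E   (O−E)²/E
type 1     23     30.4     1.8013
type 2     47     51.3     0.3604
type 3     56     51.3     0.4306
type 4     64       57     0.8596
Sum = 3.452

3.452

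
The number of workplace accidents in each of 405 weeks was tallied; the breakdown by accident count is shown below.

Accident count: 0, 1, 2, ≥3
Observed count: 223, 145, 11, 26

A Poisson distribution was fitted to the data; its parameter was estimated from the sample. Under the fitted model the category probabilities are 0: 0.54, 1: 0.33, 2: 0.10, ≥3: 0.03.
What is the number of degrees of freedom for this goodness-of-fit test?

There are k = 4 categories and 1 parameter estimated from the data, so df = 4 − 1 − 1 = 2.

2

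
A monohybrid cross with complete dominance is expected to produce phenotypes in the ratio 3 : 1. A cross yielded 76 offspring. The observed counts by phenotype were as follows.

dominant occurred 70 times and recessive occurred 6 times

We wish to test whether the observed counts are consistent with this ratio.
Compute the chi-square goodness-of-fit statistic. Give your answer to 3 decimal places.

11.860

Ratio total = 4. Expected counts: 76×3/4 = 57, 76×1/4 = 19.
cat            O        E   (O−E)²/E
dominant      70       57     2.9649
recessive      6       19     8.8947
Sum = 11.860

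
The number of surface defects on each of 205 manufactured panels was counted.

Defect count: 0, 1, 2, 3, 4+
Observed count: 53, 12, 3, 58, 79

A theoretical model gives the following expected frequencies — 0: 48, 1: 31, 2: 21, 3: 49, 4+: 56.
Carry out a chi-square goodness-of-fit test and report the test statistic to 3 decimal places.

0: (53 − 48)²/48 = 25/48 = 0.5208
1: (12 − 31)²/31 = 361/31 = 11.6452
2: (3 − 21)²/21 = 324/21 = 15.4286
3: (58 − 49)²/49 = 81/49 = 1.6531
4+: (79 − 56)²/56 = 529/56 = 9.4464
Sum = 38.694

38.694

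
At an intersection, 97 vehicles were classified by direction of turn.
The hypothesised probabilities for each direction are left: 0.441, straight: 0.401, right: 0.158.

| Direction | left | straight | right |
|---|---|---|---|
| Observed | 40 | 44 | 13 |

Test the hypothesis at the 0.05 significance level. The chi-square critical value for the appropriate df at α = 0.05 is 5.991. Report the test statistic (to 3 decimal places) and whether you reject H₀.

Expected counts E_i = n·p_i: 97×0.441 = 42.777, 97×0.401 = 38.897, 97×0.158 = 15.326.
left: (40 − 42.777)²/42.777 = 7.711729/42.777 = 0.1803
straight: (44 − 38.897)²/38.897 = 26.040609/38.897 = 0.6695
right: (13 − 15.326)²/15.326 = 5.410276/15.326 = 0.3530
Sum = 1.203
df = 2. Since 1.203 < 5.991, we do not reject H₀.

1.203; do not reject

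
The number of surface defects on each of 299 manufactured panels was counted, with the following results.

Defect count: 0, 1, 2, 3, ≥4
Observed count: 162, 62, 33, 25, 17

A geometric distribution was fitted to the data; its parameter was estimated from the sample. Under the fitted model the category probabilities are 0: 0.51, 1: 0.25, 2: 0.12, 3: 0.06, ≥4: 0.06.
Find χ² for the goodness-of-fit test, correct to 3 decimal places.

5.827

Expected counts E_i = n·p_i: 299×0.51 = 152.49, 299×0.25 = 74.75, 299×0.12 = 35.88, 299×0.06 = 17.94, 299×0.06 = 17.94.
χ² = (162−152.49)²/152.49 + (62−74.75)²/74.75 + (33−35.88)²/35.88 + (25−17.94)²/17.94 + (17−17.94)²/17.94
   = 0.5931 + 2.1747 + 0.2312 + 2.7784 + 0.0493
Sum = 5.827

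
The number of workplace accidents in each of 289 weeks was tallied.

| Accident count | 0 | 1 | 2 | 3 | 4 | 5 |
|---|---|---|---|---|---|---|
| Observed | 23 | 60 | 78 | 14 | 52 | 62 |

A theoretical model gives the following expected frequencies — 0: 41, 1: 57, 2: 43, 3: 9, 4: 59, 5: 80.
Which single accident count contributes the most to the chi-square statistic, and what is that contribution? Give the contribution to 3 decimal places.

cat         O        E   (O−E)²/E
0          23       41     7.9024
1          60       57     0.1579
2          78       43    28.4884
3          14        9     2.7778
4          52       59     0.8305
5          62       80     4.0500
The largest term is for 2: 28.488.

2, 28.488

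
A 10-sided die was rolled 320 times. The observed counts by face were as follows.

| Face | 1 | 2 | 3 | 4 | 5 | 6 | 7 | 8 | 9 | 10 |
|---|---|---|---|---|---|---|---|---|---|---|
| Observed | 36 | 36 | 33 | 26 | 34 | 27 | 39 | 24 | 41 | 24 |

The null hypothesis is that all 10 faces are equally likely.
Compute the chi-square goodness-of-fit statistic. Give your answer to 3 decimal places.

Expected count for each of the 10 categories: 320/10 = 32.
1: (36 − 32)²/32 = 16/32 = 0.5000
2: (36 − 32)²/32 = 16/32 = 0.5000
3: (33 − 32)²/32 = 1/32 = 0.0313
4: (26 − 32)²/32 = 36/32 = 1.1250
5: (34 − 32)²/32 = 4/32 = 0.1250
6: (27 − 32)²/32 = 25/32 = 0.7813
7: (39 − 32)²/32 = 49/32 = 1.5313
8: (24 − 32)²/32 = 64/32 = 2.0000
9: (41 − 32)²/32 = 81/32 = 2.5313
10: (24 − 32)²/32 = 64/32 = 2.0000
Sum = 11.125

11.125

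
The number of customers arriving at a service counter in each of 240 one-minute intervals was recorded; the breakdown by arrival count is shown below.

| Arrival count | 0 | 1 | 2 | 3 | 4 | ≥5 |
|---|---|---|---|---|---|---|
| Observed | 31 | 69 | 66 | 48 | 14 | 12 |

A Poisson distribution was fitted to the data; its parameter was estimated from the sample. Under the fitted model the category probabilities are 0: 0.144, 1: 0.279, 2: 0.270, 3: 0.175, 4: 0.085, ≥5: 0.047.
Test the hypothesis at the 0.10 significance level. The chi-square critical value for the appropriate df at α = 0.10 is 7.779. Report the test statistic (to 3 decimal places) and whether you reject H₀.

3.362; do not reject

Expected counts E_i = n·p_i: 240×0.144 = 34.56, 240×0.279 = 66.96, 240×0.270 = 64.8, 240×0.175 = 42, 240×0.085 = 20.4, 240×0.047 = 11.28.
χ² = (31−34.56)²/34.56 + (69−66.96)²/66.96 + (66−64.8)²/64.8 + (48−42)²/42 + (14−20.4)²/20.4 + (12−11.28)²/11.28
   = 0.3667 + 0.0622 + 0.0222 + 0.8571 + 2.0078 + 0.0460
Sum = 3.362
df = 4. Since 3.362 < 7.779, we do not reject H₀.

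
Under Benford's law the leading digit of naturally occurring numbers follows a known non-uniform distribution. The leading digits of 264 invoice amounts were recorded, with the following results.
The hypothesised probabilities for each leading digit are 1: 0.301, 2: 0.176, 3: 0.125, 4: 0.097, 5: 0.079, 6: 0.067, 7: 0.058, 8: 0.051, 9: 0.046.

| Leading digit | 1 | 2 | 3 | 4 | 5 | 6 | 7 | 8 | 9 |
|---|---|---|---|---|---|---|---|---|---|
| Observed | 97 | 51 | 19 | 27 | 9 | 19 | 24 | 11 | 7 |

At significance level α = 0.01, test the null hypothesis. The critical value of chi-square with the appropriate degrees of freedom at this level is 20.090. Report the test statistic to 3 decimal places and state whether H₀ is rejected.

Expected counts E_i = n·p_i: 264×0.301 = 79.464, 264×0.176 = 46.464, 264×0.125 = 33, 264×0.097 = 25.608, 264×0.079 = 20.856, 264×0.067 = 17.688, 264×0.058 = 15.312, 264×0.051 = 13.464, 264×0.046 = 12.144.
cat         O        E   (O−E)²/E
1          97   79.464     3.8698
2          51   46.464     0.4428
3          19       33     5.9394
4          27   25.608     0.0757
5           9   20.856     6.7398
6          19   17.688     0.0973
7          24   15.312     4.9296
8          11   13.464     0.4509
9           7   12.144     2.1789
Sum = 24.724
df = 8. Since 24.724 > 20.090, we reject H₀.

24.724; reject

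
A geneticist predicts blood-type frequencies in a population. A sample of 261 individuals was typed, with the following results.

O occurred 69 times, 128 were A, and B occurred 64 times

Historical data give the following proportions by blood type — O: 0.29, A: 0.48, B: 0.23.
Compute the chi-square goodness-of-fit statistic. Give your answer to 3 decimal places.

0.913

Expected counts E_i = n·p_i: 261×0.29 = 75.69, 261×0.48 = 125.28, 261×0.23 = 60.03.
χ² = (69−75.69)²/75.69 + (128−125.28)²/125.28 + (64−60.03)²/60.03
   = 0.5913 + 0.0591 + 0.2626
Sum = 0.913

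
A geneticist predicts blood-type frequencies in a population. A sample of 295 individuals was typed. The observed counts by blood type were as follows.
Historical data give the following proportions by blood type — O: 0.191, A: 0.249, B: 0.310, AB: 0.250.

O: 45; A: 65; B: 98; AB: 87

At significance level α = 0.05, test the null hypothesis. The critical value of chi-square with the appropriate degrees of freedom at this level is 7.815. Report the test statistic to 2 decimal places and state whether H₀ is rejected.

Expected counts E_i = n·p_i: 295×0.191 = 56.345, 295×0.249 = 73.455, 295×0.310 = 91.45, 295×0.250 = 73.75.
χ² = (45−56.345)²/56.345 + (65−73.455)²/73.455 + (98−91.45)²/91.45 + (87−73.75)²/73.75
   = 2.284 + 0.973 + 0.469 + 2.381
Sum = 6.11
df = 3. Since 6.11 < 7.815, we do not reject H₀.

6.11; do not reject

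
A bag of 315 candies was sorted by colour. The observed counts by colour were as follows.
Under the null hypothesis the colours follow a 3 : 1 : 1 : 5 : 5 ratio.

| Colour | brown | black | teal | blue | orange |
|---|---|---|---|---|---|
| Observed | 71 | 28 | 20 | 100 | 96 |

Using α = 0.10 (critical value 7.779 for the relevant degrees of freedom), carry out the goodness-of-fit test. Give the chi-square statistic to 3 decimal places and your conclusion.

Ratio total = 15. Expected counts: 315×3/15 = 63, 315×1/15 = 21, 315×1/15 = 21, 315×5/15 = 105, 315×5/15 = 105.
cat         O        E   (O−E)²/E
brown      71       63     1.0159
black      28       21     2.3333
teal       20       21     0.0476
blue      100      105     0.2381
orange     96      105     0.7714
Sum = 4.406
df = 4. Since 4.406 < 7.779, we do not reject H₀.

4.406; do not reject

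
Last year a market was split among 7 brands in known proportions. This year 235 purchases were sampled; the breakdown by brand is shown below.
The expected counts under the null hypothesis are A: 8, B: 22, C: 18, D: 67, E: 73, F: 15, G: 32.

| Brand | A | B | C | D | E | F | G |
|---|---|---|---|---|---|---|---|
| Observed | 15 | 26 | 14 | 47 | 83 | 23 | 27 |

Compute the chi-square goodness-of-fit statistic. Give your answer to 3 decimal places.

20.129

A: (15 − 8)²/8 = 49/8 = 6.1250
B: (26 − 22)²/22 = 16/22 = 0.7273
C: (14 − 18)²/18 = 16/18 = 0.8889
D: (47 − 67)²/67 = 400/67 = 5.9701
E: (83 − 73)²/73 = 100/73 = 1.3699
F: (23 − 15)²/15 = 64/15 = 4.2667
G: (27 − 32)²/32 = 25/32 = 0.7813
Sum = 20.129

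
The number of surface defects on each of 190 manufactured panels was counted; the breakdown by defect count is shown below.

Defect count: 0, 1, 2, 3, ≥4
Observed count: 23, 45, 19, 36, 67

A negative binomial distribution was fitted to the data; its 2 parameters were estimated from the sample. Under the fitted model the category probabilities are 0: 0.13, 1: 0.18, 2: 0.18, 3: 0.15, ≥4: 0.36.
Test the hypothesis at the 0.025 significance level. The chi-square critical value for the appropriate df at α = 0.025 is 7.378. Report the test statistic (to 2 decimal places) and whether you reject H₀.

Expected counts E_i = n·p_i: 190×0.13 = 24.7, 190×0.18 = 34.2, 190×0.18 = 34.2, 190×0.15 = 28.5, 190×0.36 = 68.4.
0: (23 − 24.7)²/24.7 = 2.89/24.7 = 0.117
1: (45 − 34.2)²/34.2 = 116.64/34.2 = 3.411
2: (19 − 34.2)²/34.2 = 231.04/34.2 = 6.756
3: (36 − 28.5)²/28.5 = 56.25/28.5 = 1.974
≥4: (67 − 68.4)²/68.4 = 1.96/68.4 = 0.029
Sum = 12.29
df = 2. Since 12.29 > 7.378, we reject H₀.

12.29; reject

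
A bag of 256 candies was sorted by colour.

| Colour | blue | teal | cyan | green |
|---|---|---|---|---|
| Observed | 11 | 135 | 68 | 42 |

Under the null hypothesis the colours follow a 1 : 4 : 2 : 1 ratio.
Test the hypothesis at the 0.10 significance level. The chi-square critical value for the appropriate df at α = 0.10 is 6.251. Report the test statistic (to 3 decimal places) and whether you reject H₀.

Ratio total = 8. Expected counts: 256×1/8 = 32, 256×4/8 = 128, 256×2/8 = 64, 256×1/8 = 32.
χ² = (11−32)²/32 + (135−128)²/128 + (68−64)²/64 + (42−32)²/32
   = 13.7813 + 0.3828 + 0.2500 + 3.1250
Sum = 17.539
df = 3. Since 17.539 > 6.251, we reject H₀.

17.539; reject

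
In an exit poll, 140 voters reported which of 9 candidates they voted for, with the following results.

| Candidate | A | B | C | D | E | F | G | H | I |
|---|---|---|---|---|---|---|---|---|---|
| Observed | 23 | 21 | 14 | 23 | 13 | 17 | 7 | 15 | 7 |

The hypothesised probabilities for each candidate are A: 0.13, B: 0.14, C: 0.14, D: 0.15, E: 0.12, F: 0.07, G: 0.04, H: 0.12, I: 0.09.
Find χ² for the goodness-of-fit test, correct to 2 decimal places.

Expected counts E_i = n·p_i: 140×0.13 = 18.2, 140×0.14 = 19.6, 140×0.14 = 19.6, 140×0.15 = 21, 140×0.12 = 16.8, 140×0.07 = 9.8, 140×0.04 = 5.6, 140×0.12 = 16.8, 140×0.09 = 12.6.
cat         O        E   (O−E)²/E
A          23     18.2      1.266
B          21     19.6      0.100
C          14     19.6      1.600
D          23       21      0.190
E          13     16.8      0.860
F          17      9.8      5.290
G           7      5.6      0.350
H          15     16.8      0.193
I           7     12.6      2.489
Sum = 12.34

12.34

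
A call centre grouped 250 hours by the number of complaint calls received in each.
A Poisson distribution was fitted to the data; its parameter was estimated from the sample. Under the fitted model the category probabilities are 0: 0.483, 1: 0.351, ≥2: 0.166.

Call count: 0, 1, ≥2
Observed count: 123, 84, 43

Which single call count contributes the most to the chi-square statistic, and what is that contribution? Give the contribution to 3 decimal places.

1, 0.160

Expected counts E_i = n·p_i: 250×0.483 = 120.75, 250×0.351 = 87.75, 250×0.166 = 41.5.
0: (123 − 120.75)²/120.75 = 5.0625/120.75 = 0.0419
1: (84 − 87.75)²/87.75 = 14.0625/87.75 = 0.1603
≥2: (43 − 41.5)²/41.5 = 2.25/41.5 = 0.0542
The largest term is for 1: 0.160.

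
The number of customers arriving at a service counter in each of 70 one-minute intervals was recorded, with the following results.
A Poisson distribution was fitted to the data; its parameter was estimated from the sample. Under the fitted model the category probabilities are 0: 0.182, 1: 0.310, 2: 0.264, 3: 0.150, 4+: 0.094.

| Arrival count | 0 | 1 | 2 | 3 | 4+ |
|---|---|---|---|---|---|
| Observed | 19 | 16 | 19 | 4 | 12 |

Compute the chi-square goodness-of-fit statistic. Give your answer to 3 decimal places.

13.076

Expected counts E_i = n·p_i: 70×0.182 = 12.74, 70×0.310 = 21.7, 70×0.264 = 18.48, 70×0.150 = 10.5, 70×0.094 = 6.58.
cat         O        E   (O−E)²/E
0          19    12.74     3.0759
1          16     21.7     1.4972
2          19    18.48     0.0146
3           4     10.5     4.0238
4+         12     6.58     4.4645
Sum = 13.076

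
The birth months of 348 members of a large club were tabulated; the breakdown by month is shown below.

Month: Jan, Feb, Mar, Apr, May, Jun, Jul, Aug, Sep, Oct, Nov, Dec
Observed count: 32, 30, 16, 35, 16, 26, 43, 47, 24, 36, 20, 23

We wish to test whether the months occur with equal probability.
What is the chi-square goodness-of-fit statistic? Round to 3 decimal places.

Under H₀ each category has probability 1/12, so each expected count is 348/12 = 29.
χ² = (32−29)²/29 + (30−29)²/29 + (16−29)²/29 + (35−29)²/29 + (16−29)²/29 + (26−29)²/29 + (43−29)²/29 + (47−29)²/29 + (24−29)²/29 + (36−29)²/29 + (20−29)²/29 + (23−29)²/29
   = 0.3103 + 0.0345 + 5.8276 + 1.2414 + 5.8276 + 0.3103 + 6.7586 + 11.1724 + 0.8621 + 1.6897 + 2.7931 + 1.2414
Sum = 38.069

38.069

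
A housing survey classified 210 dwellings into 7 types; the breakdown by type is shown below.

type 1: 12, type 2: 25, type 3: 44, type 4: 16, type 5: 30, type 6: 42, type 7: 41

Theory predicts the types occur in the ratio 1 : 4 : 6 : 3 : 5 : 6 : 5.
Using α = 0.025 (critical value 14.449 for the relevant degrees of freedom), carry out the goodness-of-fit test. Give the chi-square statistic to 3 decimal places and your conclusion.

Ratio total = 30. Expected counts: 210×1/30 = 7, 210×4/30 = 28, 210×6/30 = 42, 210×3/30 = 21, 210×5/30 = 35, 210×6/30 = 42, 210×5/30 = 35.
χ² = (12−7)²/7 + (25−28)²/28 + (44−42)²/42 + (16−21)²/21 + (30−35)²/35 + (42−42)²/42 + (41−35)²/35
   = 3.5714 + 0.3214 + 0.0952 + 1.1905 + 0.7143 + 0.0000 + 1.0286
Sum = 6.921
df = 6. Since 6.921 < 14.449, we do not reject H₀.

6.921; do not reject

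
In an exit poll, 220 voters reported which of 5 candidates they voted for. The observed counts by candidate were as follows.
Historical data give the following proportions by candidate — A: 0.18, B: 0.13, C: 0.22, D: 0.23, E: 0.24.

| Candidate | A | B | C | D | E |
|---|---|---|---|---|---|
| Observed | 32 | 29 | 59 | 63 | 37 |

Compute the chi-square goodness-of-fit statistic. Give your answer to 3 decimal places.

11.552

Expected counts E_i = n·p_i: 220×0.18 = 39.6, 220×0.13 = 28.6, 220×0.22 = 48.4, 220×0.23 = 50.6, 220×0.24 = 52.8.
cat         O        E   (O−E)²/E
A          32     39.6     1.4586
B          29     28.6     0.0056
C          59     48.4     2.3215
D          63     50.6     3.0387
E          37     52.8     4.7280
Sum = 11.552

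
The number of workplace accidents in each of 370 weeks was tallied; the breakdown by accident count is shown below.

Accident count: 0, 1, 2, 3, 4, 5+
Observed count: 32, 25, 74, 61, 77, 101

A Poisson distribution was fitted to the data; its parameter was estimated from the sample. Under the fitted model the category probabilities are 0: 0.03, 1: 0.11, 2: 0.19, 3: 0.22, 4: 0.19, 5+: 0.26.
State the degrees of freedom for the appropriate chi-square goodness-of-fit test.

4

There are k = 6 categories and 1 parameter estimated from the data, so df = 6 − 1 − 1 = 4.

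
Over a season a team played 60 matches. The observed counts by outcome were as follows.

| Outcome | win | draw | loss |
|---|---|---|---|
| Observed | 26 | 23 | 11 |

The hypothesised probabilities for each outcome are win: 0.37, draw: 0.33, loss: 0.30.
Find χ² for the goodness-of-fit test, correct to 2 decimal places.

Expected counts E_i = n·p_i: 60×0.37 = 22.2, 60×0.33 = 19.8, 60×0.30 = 18.
win: (26 − 22.2)²/22.2 = 14.44/22.2 = 0.650
draw: (23 − 19.8)²/19.8 = 10.24/19.8 = 0.517
loss: (11 − 18)²/18 = 49/18 = 2.722
Sum = 3.89

3.89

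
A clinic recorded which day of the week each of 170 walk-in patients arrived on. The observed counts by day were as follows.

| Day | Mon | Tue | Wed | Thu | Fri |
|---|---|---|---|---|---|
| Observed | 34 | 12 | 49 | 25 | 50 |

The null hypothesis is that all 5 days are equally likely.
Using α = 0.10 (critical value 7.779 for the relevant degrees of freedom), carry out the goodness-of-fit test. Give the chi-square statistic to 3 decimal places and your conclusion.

Under H₀ each category has probability 1/5, so each expected count is 170/5 = 34.
Mon: (34 − 34)²/34 = 0/34 = 0.0000
Tue: (12 − 34)²/34 = 484/34 = 14.2353
Wed: (49 − 34)²/34 = 225/34 = 6.6176
Thu: (25 − 34)²/34 = 81/34 = 2.3824
Fri: (50 − 34)²/34 = 256/34 = 7.5294
Sum = 30.765
df = 4. Since 30.765 > 7.779, we reject H₀.

30.765; reject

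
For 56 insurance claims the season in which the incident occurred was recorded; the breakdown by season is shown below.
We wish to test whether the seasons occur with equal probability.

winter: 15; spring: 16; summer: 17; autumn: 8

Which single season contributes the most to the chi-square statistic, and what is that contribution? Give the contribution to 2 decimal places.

autumn, 2.57

Expected count for each of the 4 categories: 56/4 = 14.
cat         O        E   (O−E)²/E
winter     15       14      0.071
spring     16       14      0.286
summer     17       14      0.643
autumn      8       14      2.571
The largest term is for autumn: 2.57.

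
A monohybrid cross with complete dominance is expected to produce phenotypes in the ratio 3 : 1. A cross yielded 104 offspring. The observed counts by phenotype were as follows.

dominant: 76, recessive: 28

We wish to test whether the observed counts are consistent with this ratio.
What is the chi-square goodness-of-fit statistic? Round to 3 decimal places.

Ratio total = 4. Expected counts: 104×3/4 = 78, 104×1/4 = 26.
cat            O        E   (O−E)²/E
dominant      76       78     0.0513
recessive     28       26     0.1538
Sum = 0.205

0.205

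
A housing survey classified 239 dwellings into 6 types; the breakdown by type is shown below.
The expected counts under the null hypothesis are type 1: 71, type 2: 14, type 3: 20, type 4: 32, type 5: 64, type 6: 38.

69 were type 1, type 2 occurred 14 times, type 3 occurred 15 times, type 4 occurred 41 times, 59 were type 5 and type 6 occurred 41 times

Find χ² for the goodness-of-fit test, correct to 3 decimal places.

4.465

type 1: (69 − 71)²/71 = 4/71 = 0.0563
type 2: (14 − 14)²/14 = 0/14 = 0.0000
type 3: (15 − 20)²/20 = 25/20 = 1.2500
type 4: (41 − 32)²/32 = 81/32 = 2.5313
type 5: (59 − 64)²/64 = 25/64 = 0.3906
type 6: (41 − 38)²/38 = 9/38 = 0.2368
Sum = 4.465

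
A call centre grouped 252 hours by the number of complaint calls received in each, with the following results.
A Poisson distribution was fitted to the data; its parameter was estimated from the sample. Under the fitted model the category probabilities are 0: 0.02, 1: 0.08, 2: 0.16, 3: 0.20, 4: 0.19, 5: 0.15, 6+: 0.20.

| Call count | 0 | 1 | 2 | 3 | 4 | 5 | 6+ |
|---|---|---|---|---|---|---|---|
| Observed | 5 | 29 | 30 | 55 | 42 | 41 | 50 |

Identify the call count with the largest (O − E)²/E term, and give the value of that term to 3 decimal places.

1, 3.876

Expected counts E_i = n·p_i: 252×0.02 = 5.04, 252×0.08 = 20.16, 252×0.16 = 40.32, 252×0.20 = 50.4, 252×0.19 = 47.88, 252×0.15 = 37.8, 252×0.20 = 50.4.
cat         O        E   (O−E)²/E
0           5     5.04     0.0003
1          29    20.16     3.8763
2          30    40.32     2.6414
3          55     50.4     0.4198
4          42    47.88     0.7221
5          41     37.8     0.2709
6+         50     50.4     0.0032
The largest term is for 1: 3.876.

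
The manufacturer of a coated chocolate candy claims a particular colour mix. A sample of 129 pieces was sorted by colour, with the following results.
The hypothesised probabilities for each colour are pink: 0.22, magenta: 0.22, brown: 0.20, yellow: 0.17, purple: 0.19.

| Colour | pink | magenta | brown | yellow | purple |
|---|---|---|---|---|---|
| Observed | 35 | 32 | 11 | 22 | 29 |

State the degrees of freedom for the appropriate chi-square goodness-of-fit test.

There are k = 5 categories and no parameters were estimated from the data, so df = 5 − 1 = 4.

4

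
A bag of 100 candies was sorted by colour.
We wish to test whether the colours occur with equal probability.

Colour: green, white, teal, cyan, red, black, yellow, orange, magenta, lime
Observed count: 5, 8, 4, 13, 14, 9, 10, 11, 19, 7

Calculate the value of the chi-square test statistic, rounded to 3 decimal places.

18.200

Under H₀ each category has probability 1/10, so each expected count is 100/10 = 10.
green: (5 − 10)²/10 = 25/10 = 2.5000
white: (8 − 10)²/10 = 4/10 = 0.4000
teal: (4 − 10)²/10 = 36/10 = 3.6000
cyan: (13 − 10)²/10 = 9/10 = 0.9000
red: (14 − 10)²/10 = 16/10 = 1.6000
black: (9 − 10)²/10 = 1/10 = 0.1000
yellow: (10 − 10)²/10 = 0/10 = 0.0000
orange: (11 − 10)²/10 = 1/10 = 0.1000
magenta: (19 − 10)²/10 = 81/10 = 8.1000
lime: (7 − 10)²/10 = 9/10 = 0.9000
Sum = 18.200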